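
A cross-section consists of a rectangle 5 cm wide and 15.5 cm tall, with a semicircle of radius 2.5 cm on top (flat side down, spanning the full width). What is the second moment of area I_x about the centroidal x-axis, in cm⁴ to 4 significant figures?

Split into non-overlapping primitives; take the origin at the lower-left of the bounding box.
Rectangular body: 5 × 15.5, A = 77.5 cm², y = 7.75 cm, Ī = 1551.61 cm⁴.
Semicircular cap: semicircle r = 2.5, A = 9.81748 cm², y = 16.561 cm, Ī = 4.28738 cm⁴.
Centroid: ȳ = ΣA·y / ΣA = 8.74066 cm.
Transfer each piece to the centroidal x-axis using Ī + A·d² with d = y − 8.74066:
  rectangular body: d = -0.990662 cm → contributes +1627.67 cm⁴
  semicircular cap: d = 7.82037 cm → contributes +604.707 cm⁴
Total I = 2232.38 cm⁴.

I_x ≈ 2232 cm⁴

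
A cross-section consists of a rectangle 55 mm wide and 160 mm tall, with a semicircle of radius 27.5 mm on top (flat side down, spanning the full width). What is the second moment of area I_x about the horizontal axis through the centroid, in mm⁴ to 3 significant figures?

I_x ≈ 2.76 × 10⁷ mm⁴

Treat the section as a set of non-overlapping primitives; coordinates are from the bounding-box lower-left.
Rectangular body: 55 × 160, A = 8 800 mm², y = 80 mm, Ī = 18 773 333 mm⁴.
Semicircular cap: semicircle r = 27.5, A = 1187.9 mm², y = 171.67 mm, Ī = 62 772 mm⁴.
Centroid: ȳ = ΣA·y / ΣA = 90.903 mm.
Transfer each piece to the horizontal axis through the centroid using Ī + A·d² with d = y − 90.903:
  rectangular body: d = -10.903 mm → contributes +19 819 428 mm⁴
  semicircular cap: d = 80.768 mm → contributes +7 812 176 mm⁴
Total I = 27 631 604 mm⁴.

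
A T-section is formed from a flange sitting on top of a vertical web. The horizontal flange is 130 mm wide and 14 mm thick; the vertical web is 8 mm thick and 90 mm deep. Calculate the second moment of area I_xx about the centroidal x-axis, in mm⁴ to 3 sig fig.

I_xx ≈ 1.91 × 10⁶ mm⁴

Split into non-overlapping primitives; take the origin at the lower-left of the bounding box.
Flange: 130 × 14, A = 1 820 mm², y = 97 mm, Ī = 29 727 mm⁴.
Web: 8 × 90, A = 720 mm², y = 45 mm, Ī = 486 000 mm⁴.
Centroid: ȳ = ΣA·y / ΣA = 82.26 mm.
Transfer each piece to the centroidal x-axis using Ī + A·d² with d = y − 82.26:
  flange: d = 14.74 mm → contributes +425 162 mm⁴
  web: d = -37.26 mm → contributes +1 485 573 mm⁴
Total I = 1 910 735 mm⁴.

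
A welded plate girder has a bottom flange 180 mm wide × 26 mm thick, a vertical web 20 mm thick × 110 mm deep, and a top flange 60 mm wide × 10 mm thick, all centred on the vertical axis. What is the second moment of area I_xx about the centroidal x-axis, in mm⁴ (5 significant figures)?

I_xx ≈ 1.5638 × 10⁷ mm⁴

Break the section into simple shapes (no overlaps), measuring from the bottom-left corner of the bounding box.
Bottom plate: 180 × 26, A = 4 680 mm², y = 13 mm, Ī = 263 640 mm⁴.
Web plate: 20 × 110, A = 2 200 mm², y = 81 mm, Ī = 2 218 333 mm⁴.
Top plate: 60 × 10, A = 600 mm², y = 141 mm, Ī = 5 000 mm⁴.
Centroid: ȳ = ΣA·y / ΣA = 43.26738 mm.
Transfer each piece to the centroidal x-axis using Ī + A·d² with d = y − 43.26738:
  bottom plate: d = -30.26738 mm → contributes +4 551 055 mm⁴
  web plate: d = 37.73262 mm → contributes +5 350 585 mm⁴
  top plate: d = 97.73262 mm → contributes +5 735 999 mm⁴
Total I = 15 637 639 mm⁴.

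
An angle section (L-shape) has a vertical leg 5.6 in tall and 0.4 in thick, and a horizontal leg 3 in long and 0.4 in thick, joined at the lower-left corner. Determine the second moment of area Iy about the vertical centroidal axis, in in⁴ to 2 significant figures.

Decompose the section into non-overlapping parts with the origin at the bottom-left of its bounding rectangle.
Vertical leg: 0.4 × 5.6, A = 2.24 in², x = 0.2 in, Ī = 0.02987 in⁴.
Horizontal leg (remainder): 2.6 × 0.4, A = 1.04 in², x = 1.7 in, Ī = 0.5859 in⁴.
Centroid: x̄ = ΣA·x / ΣA = 0.6756 in.
Transfer each piece to the vertical centroidal axis using Ī + A·d² with d = x − 0.6756:
  vertical leg: d = -0.4756 in → contributes +0.5366 in⁴
  horizontal leg (remainder): d = 1.024 in → contributes +1.677 in⁴
Total I = 2.214 in⁴.

Iy ≈ 2.2 in⁴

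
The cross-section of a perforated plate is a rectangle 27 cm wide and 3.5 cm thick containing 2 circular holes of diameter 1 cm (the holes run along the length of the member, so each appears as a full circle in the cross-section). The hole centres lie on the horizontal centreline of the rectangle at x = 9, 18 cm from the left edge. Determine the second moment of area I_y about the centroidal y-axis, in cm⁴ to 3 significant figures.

I_y ≈ 5710 cm⁴

Split into non-overlapping primitives; take the origin at the lower-left of the bounding box.
Plate: 27 × 3.5, A = 94.5 cm², x = 13.5 cm, Ī = 5740.9 cm⁴.
Hole 1 (subtracted): ⌀1, A = 0.7854 cm², x = 9 cm, Ī = 0.049087 cm⁴.
Hole 2 (subtracted): ⌀1, A = 0.7854 cm², x = 18 cm, Ī = 0.049087 cm⁴.
By symmetry the centroid is at mid-width, x̄ = 13.5 cm.
Transfer each piece to the centroidal y-axis using Ī + A·d² with d = x − 13.5:
  plate: d = 0 cm → contributes +5740.9 cm⁴
  hole 1: d = -4.5 cm → contributes −15.953 cm⁴
  hole 2: d = 4.5 cm → contributes −15.953 cm⁴
Total I = 5 709 cm⁴.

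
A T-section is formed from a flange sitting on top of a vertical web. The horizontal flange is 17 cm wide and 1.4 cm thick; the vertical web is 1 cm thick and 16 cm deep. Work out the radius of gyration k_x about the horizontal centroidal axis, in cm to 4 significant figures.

Split into non-overlapping primitives; take the origin at the lower-left of the bounding box.
Flange: 17 × 1.4, A = 23.8 cm², y = 16.7 cm, Ī = 3.88733 cm⁴.
Web: 1 × 16, A = 16 cm², y = 8 cm, Ī = 341.333 cm⁴.
Centroid: ȳ = ΣA·y / ΣA = 13.2025 cm.
Transfer each piece to the horizontal centroidal axis using Ī + A·d² with d = y − 13.2025:
  flange: d = 3.49749 cm → contributes +295.019 cm⁴
  web: d = -5.20251 cm → contributes +774.392 cm⁴
Total I = 1069.41 cm⁴.
Radius of gyration: k = √(I/A) = √(1069.41 / 39.8) = 5.18359 cm.

k_x ≈ 5.184 cm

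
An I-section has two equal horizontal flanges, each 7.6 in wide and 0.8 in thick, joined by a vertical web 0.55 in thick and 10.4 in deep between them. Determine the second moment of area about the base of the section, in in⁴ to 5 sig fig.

Break the section into simple shapes (no overlaps), measuring from the bottom-left corner of the bounding box.
Bottom flange: 7.6 × 0.8, A = 6.08 in², y = 0.4 in, Ī = 0.3242667 in⁴.
Web: 0.55 × 10.4, A = 5.72 in², y = 6 in, Ī = 51.55627 in⁴.
Top flange: 7.6 × 0.8, A = 6.08 in², y = 11.6 in, Ī = 0.3242667 in⁴.
Transfer each piece to the bottom edge using Ī + A·d² with d = y − 0:
  bottom flange: d = 0.4 in → contributes +1.297067 in⁴
  web: d = 6 in → contributes +257.4763 in⁴
  top flange: d = 11.6 in → contributes +818.4491 in⁴
Total I = 1077.222 in⁴.

I_base ≈ 1077.2 in⁴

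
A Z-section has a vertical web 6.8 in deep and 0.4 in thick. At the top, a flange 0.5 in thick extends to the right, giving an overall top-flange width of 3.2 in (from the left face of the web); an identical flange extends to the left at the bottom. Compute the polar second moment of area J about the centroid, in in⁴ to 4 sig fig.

Treat the section as a set of non-overlapping primitives; coordinates are from the bounding-box lower-left.
Web: 0.4 × 6.8, A = 2.72 in², y = 3.4 in, Ī = 10.4811 in⁴.
Top flange (beyond web): 2.8 × 0.5, A = 1.4 in², y = 6.55 in, Ī = 0.0291667 in⁴.
Bottom flange (beyond web): 2.8 × 0.5, A = 1.4 in², y = 0.25 in, Ī = 0.0291667 in⁴.
Centroid: ȳ = ΣA·y / ΣA = 3.4 in.
Transfer each piece to the centroidal x-axis using Ī + A·d² with d = y − 3.4:
  web: d = 0 in → contributes +10.4811 in⁴
  top flange (beyond web): d = 3.15 in → contributes +13.9207 in⁴
  bottom flange (beyond web): d = -3.15 in → contributes +13.9207 in⁴
Total I = 38.3224 in⁴.
For the y-axis: x̄ = 3 in.
Repeating about the centroidal y-axis gives I_y = 9.0336 in⁴.
Polar second moment: J = I_x + I_y = 47.356 in⁴.

J ≈ 47.36 in⁴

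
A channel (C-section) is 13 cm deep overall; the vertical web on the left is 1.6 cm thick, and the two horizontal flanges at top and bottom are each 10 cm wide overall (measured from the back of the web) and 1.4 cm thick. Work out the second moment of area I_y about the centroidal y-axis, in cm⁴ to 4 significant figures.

I_y ≈ 418.7 cm⁴

Treat the section as a set of non-overlapping primitives; coordinates are from the bounding-box lower-left.
Web: 1.6 × 13, A = 20.8 cm², x = 0.8 cm, Ī = 4.43733 cm⁴.
Top flange (beyond web): 8.4 × 1.4, A = 11.76 cm², x = 5.8 cm, Ī = 69.1488 cm⁴.
Bottom flange (beyond web): 8.4 × 1.4, A = 11.76 cm², x = 5.8 cm, Ī = 69.1488 cm⁴.
Centroid: x̄ = ΣA·x / ΣA = 3.45343 cm.
Transfer each piece to the centroidal y-axis using Ī + A·d² with d = x − 3.45343:
  web: d = -2.65343 cm → contributes +150.884 cm⁴
  top flange (beyond web): d = 2.34657 cm → contributes +133.904 cm⁴
  bottom flange (beyond web): d = 2.34657 cm → contributes +133.904 cm⁴
Total I = 418.692 cm⁴.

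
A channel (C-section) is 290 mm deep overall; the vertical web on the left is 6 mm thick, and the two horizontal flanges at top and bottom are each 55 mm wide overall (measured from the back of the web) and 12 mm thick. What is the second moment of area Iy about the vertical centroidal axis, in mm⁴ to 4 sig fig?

Iy ≈ 7.712 × 10⁵ mm⁴

Split into non-overlapping primitives; take the origin at the lower-left of the bounding box.
Web: 6 × 290, A = 1 740 mm², x = 3 mm, Ī = 5 220 mm⁴.
Top flange (beyond web): 49 × 12, A = 588 mm², x = 30.5 mm, Ī = 117 649 mm⁴.
Bottom flange (beyond web): 49 × 12, A = 588 mm², x = 30.5 mm, Ī = 117 649 mm⁴.
Centroid: x̄ = ΣA·x / ΣA = 14.0905 mm.
Transfer each piece to the vertical centroidal axis using Ī + A·d² with d = x − 14.0905:
  web: d = -11.0905 mm → contributes +219 240 mm⁴
  top flange (beyond web): d = 16.4095 mm → contributes +275 980 mm⁴
  bottom flange (beyond web): d = 16.4095 mm → contributes +275 980 mm⁴
Total I = 771 200 mm⁴.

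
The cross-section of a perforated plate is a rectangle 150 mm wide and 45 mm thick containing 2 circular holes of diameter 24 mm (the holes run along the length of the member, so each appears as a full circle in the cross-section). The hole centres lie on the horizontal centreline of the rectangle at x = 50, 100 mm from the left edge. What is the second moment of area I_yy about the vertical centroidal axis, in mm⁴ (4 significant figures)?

Treat the section as a set of non-overlapping primitives; coordinates are from the bounding-box lower-left.
Plate: 150 × 45, A = 6 750 mm², x = 75 mm, Ī = 12 656 250 mm⁴.
Hole 1 (subtracted): ⌀24, A = 452.389 mm², x = 50 mm, Ī = 16 286 mm⁴.
Hole 2 (subtracted): ⌀24, A = 452.389 mm², x = 100 mm, Ī = 16 286 mm⁴.
By symmetry the centroid is at mid-width, x̄ = 75 mm.
Transfer each piece to the vertical centroidal axis using Ī + A·d² with d = x − 75:
  plate: d = 0 mm → contributes +12 656 250 mm⁴
  hole 1: d = -25 mm → contributes −299 029 mm⁴
  hole 2: d = 25 mm → contributes −299 029 mm⁴
Total I = 12 058 191 mm⁴.

I_yy ≈ 1.206 × 10⁷ mm⁴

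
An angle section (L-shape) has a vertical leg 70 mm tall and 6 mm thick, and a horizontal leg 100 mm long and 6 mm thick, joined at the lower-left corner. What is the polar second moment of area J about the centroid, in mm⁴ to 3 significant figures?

J ≈ 1.44 × 10⁶ mm⁴

Decompose the section into non-overlapping parts with the origin at the bottom-left of its bounding rectangle.
Vertical leg: 6 × 70, A = 420 mm², y = 35 mm, Ī = 171 500 mm⁴.
Horizontal leg (remainder): 94 × 6, A = 564 mm², y = 3 mm, Ī = 1 692 mm⁴.
Centroid: ȳ = ΣA·y / ΣA = 16.659 mm.
Transfer each piece to the centroidal x-axis using Ī + A·d² with d = y − 16.659:
  vertical leg: d = 18.341 mm → contributes +312 792 mm⁴
  horizontal leg (remainder): d = -13.659 mm → contributes +106 909 mm⁴
Total I = 419 701 mm⁴.
For the y-axis: x̄ = 31.659 mm.
Repeating about the centroidal y-axis gives I_y = 1 018 381 mm⁴.
Polar second moment: J = I_x + I_y = 1 438 083 mm⁴.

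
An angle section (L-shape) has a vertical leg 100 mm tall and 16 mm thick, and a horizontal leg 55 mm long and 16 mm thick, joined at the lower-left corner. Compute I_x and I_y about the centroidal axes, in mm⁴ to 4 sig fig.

Decompose the section into non-overlapping parts with the origin at the bottom-left of its bounding rectangle.
Vertical leg: 16 × 100, A = 1 600 mm², y = 50 mm, Ī = 1 333 333 mm⁴.
Horizontal leg (remainder): 39 × 16, A = 624 mm², y = 8 mm, Ī = 13 312 mm⁴.
Centroid: ȳ = ΣA·y / ΣA = 38.2158 mm.
Transfer each piece to the centroidal x-axis using Ī + A·d² with d = y − 38.2158:
  vertical leg: d = 11.7842 mm → contributes +1 555 520 mm⁴
  horizontal leg (remainder): d = -30.2158 mm → contributes +583 022 mm⁴
Total I = 2 138 542 mm⁴.
For the y-axis: x̄ = 15.7158 mm.
Repeating about the centroidal y-axis gives I_y = 452 722 mm⁴.

I_x ≈ 2.139 × 10⁶ mm⁴, I_y ≈ 4.527 × 10⁵ mm⁴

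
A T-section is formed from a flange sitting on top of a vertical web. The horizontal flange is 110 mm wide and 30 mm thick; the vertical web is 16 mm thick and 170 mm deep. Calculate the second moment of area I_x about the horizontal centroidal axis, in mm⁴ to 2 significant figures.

I_x ≈ 2.2 × 10⁷ mm⁴

Break the section into simple shapes (no overlaps), measuring from the bottom-left corner of the bounding box.
Flange: 110 × 30, A = 3 300 mm², y = 185 mm, Ī = 247 500 mm⁴.
Web: 16 × 170, A = 2 720 mm², y = 85 mm, Ī = 6 550 667 mm⁴.
Centroid: ȳ = ΣA·y / ΣA = 139.8 mm.
Transfer each piece to the horizontal centroidal axis using Ī + A·d² with d = y − 139.8:
  flange: d = 45.18 mm → contributes +6 984 379 mm⁴
  web: d = -54.82 mm → contributes +14 724 086 mm⁴
Total I = 21 708 466 mm⁴.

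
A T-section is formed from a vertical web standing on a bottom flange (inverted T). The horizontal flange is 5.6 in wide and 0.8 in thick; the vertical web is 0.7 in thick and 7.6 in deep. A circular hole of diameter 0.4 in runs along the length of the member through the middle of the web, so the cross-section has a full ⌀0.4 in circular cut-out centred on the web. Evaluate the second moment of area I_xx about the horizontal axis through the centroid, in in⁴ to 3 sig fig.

Break the section into simple shapes (no overlaps), measuring from the bottom-left corner of the bounding box.
Flange: 5.6 × 0.8, A = 4.48 in², y = 0.4 in, Ī = 0.23893 in⁴.
Web: 0.7 × 7.6, A = 5.32 in², y = 4.6 in, Ī = 25.607 in⁴.
Hole (subtracted): ⌀0.4, A = 0.12566 in², y = 4.6 in, Ī = 0.0012566 in⁴.
Centroid: ȳ = ΣA·y / ΣA = 2.6551 in.
Transfer each piece to the horizontal axis through the centroid using Ī + A·d² with d = y − 2.6551:
  flange: d = -2.2551 in → contributes +23.021 in⁴
  web: d = 1.9449 in → contributes +45.731 in⁴
  hole: d = 1.9449 in → contributes −0.47662 in⁴
Total I = 68.276 in⁴.

I_xx ≈ 68.3 in⁴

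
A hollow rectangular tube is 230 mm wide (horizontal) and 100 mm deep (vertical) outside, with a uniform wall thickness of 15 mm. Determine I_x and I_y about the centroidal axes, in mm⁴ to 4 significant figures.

Break the section into simple shapes (no overlaps), measuring from the bottom-left corner of the bounding box.
Outer rectangle: 230 × 100, A = 23 000 mm², y = 50 mm, Ī = 19 166 667 mm⁴.
Inner void (subtracted): 200 × 70, A = 14 000 mm², y = 50 mm, Ī = 5 716 667 mm⁴.
By symmetry the centroid is at mid-height, ȳ = 50 mm.
All pieces are centred on the centroidal x-axis, so I = ΣĪ (holes subtracted) = 13 450 000 mm⁴.
Repeating about the centroidal y-axis gives I_y = 54 725 000 mm⁴.

I_x ≈ 1.345 × 10⁷ mm⁴, I_y ≈ 5.473 × 10⁷ mm⁴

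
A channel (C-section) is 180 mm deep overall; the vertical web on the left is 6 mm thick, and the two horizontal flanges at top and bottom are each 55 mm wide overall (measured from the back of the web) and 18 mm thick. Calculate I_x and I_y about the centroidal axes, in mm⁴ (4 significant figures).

I_x ≈ 1.454 × 10⁷ mm⁴, I_y ≈ 8.628 × 10⁵ mm⁴

Split into non-overlapping primitives; take the origin at the lower-left of the bounding box.
Web: 6 × 180, A = 1 080 mm², y = 90 mm, Ī = 2 916 000 mm⁴.
Top flange (beyond web): 49 × 18, A = 882 mm², y = 171 mm, Ī = 23 814 mm⁴.
Bottom flange (beyond web): 49 × 18, A = 882 mm², y = 9 mm, Ī = 23 814 mm⁴.
By symmetry the centroid is at mid-height, ȳ = 90 mm.
Transfer each piece to the centroidal x-axis using Ī + A·d² with d = y − 90:
  web: d = 0 mm → contributes +2 916 000 mm⁴
  top flange (beyond web): d = 81 mm → contributes +5 810 616 mm⁴
  bottom flange (beyond web): d = -81 mm → contributes +5 810 616 mm⁴
Total I = 14 537 232 mm⁴.
For the y-axis: x̄ = 20.057 mm.
Repeating about the centroidal y-axis gives I_y = 862 779 mm⁴.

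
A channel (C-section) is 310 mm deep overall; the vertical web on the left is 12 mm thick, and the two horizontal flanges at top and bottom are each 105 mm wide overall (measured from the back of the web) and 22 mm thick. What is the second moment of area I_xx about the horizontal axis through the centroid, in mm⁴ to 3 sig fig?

Break the section into simple shapes (no overlaps), measuring from the bottom-left corner of the bounding box.
Web: 12 × 310, A = 3 720 mm², y = 155 mm, Ī = 29 791 000 mm⁴.
Top flange (beyond web): 93 × 22, A = 2 046 mm², y = 299 mm, Ī = 82 522 mm⁴.
Bottom flange (beyond web): 93 × 22, A = 2 046 mm², y = 11 mm, Ī = 82 522 mm⁴.
By symmetry the centroid is at mid-height, ȳ = 155 mm.
Transfer each piece to the horizontal axis through the centroid using Ī + A·d² with d = y − 155:
  web: d = 0 mm → contributes +29 791 000 mm⁴
  top flange (beyond web): d = 144 mm → contributes +42 508 378 mm⁴
  bottom flange (beyond web): d = -144 mm → contributes +42 508 378 mm⁴
Total I = 114 807 756 mm⁴.

I_xx ≈ 1.15 × 10⁸ mm⁴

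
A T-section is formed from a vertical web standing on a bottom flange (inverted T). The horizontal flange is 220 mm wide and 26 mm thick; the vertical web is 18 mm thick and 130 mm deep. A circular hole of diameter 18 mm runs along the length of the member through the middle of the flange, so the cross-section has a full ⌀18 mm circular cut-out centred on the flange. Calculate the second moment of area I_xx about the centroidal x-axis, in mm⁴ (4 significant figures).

Decompose the section into non-overlapping parts with the origin at the bottom-left of its bounding rectangle.
Flange: 220 × 26, A = 5 720 mm², y = 13 mm, Ī = 322 227 mm⁴.
Web: 18 × 130, A = 2 340 mm², y = 91 mm, Ī = 3 295 500 mm⁴.
Hole (subtracted): ⌀18, A = 254.469 mm², y = 13 mm, Ī = 5 153 mm⁴.
Centroid: ȳ = ΣA·y / ΣA = 36.3834 mm.
Transfer each piece to the centroidal x-axis using Ī + A·d² with d = y − 36.3834:
  flange: d = -23.3834 mm → contributes +3 449 833 mm⁴
  web: d = 54.6166 mm → contributes +10 275 652 mm⁴
  hole: d = -23.3834 mm → contributes −144 293 mm⁴
Total I = 13 581 192 mm⁴.

I_xx ≈ 1.358 × 10⁷ mm⁴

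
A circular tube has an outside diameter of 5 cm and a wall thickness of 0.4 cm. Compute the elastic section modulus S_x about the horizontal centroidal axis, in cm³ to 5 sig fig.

Treat the section as a set of non-overlapping primitives; coordinates are from the bounding-box lower-left.
Outer circle: ⌀5, A = 19.63495 cm², y = 2.5 cm, Ī = 30.67962 cm⁴.
Bore (subtracted): ⌀4.2, A = 13.85442 cm², y = 2.5 cm, Ī = 15.2745 cm⁴.
By symmetry the centroid is at mid-height, ȳ = 2.5 cm.
All pieces are centred on the horizontal centroidal axis, so I = ΣĪ (holes subtracted) = 15.40511 cm⁴.
Extreme fibre distance c = 2.5 cm; S = I/c = 6.162045 cm³.

S_x ≈ 6.1620 cm³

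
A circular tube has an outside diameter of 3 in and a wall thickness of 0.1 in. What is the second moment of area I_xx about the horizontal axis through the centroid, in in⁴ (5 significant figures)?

I_xx ≈ 0.95889 in⁴

Split into non-overlapping primitives; take the origin at the lower-left of the bounding box.
Outer circle: ⌀3, A = 7.068583 in², y = 1.5 in, Ī = 3.976078 in⁴.
Bore (subtracted): ⌀2.8, A = 6.157522 in², y = 1.5 in, Ī = 3.017186 in⁴.
By symmetry the centroid is at mid-height, ȳ = 1.5 in.
All pieces are centred on the horizontal axis through the centroid, so I = ΣĪ (holes subtracted) = 0.9588926 in⁴.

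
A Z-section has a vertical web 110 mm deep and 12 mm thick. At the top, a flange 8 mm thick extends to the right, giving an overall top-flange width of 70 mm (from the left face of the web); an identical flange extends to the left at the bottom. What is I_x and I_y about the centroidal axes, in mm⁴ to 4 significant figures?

I_x ≈ 3.750 × 10⁶ mm⁴, I_y ≈ 1.413 × 10⁶ mm⁴

Decompose the section into non-overlapping parts with the origin at the bottom-left of its bounding rectangle.
Web: 12 × 110, A = 1 320 mm², y = 55 mm, Ī = 1 331 000 mm⁴.
Top flange (beyond web): 58 × 8, A = 464 mm², y = 106 mm, Ī = 2474.67 mm⁴.
Bottom flange (beyond web): 58 × 8, A = 464 mm², y = 4 mm, Ī = 2474.67 mm⁴.
Centroid: ȳ = ΣA·y / ΣA = 55 mm.
Transfer each piece to the centroidal x-axis using Ī + A·d² with d = y − 55:
  web: d = 0 mm → contributes +1 331 000 mm⁴
  top flange (beyond web): d = 51 mm → contributes +1 209 339 mm⁴
  bottom flange (beyond web): d = -51 mm → contributes +1 209 339 mm⁴
Total I = 3 749 677 mm⁴.
For the y-axis: x̄ = 64 mm.
Repeating about the centroidal y-axis gives I_y = 1 412 789 mm⁴.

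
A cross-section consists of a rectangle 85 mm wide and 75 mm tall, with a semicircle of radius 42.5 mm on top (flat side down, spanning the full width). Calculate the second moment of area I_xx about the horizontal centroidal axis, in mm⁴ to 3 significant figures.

Split into non-overlapping primitives; take the origin at the lower-left of the bounding box.
Rectangular body: 85 × 75, A = 6 375 mm², y = 37.5 mm, Ī = 2 988 281 mm⁴.
Semicircular cap: semicircle r = 42.5, A = 2837.3 mm², y = 93.038 mm, Ī = 358 086 mm⁴.
Centroid: ȳ = ΣA·y / ΣA = 54.605 mm.
Transfer each piece to the horizontal centroidal axis using Ī + A·d² with d = y − 54.605:
  rectangular body: d = -17.105 mm → contributes +4 853 448 mm⁴
  semicircular cap: d = 38.433 mm → contributes +4 548 918 mm⁴
Total I = 9 402 366 mm⁴.

I_xx ≈ 9.40 × 10⁶ mm⁴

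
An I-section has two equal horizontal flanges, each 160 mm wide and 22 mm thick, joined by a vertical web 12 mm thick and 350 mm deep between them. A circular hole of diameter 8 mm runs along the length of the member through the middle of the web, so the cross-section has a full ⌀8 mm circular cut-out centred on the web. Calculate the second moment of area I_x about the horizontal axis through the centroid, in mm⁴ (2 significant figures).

I_x ≈ 2.9 × 10⁸ mm⁴

Decompose the section into non-overlapping parts with the origin at the bottom-left of its bounding rectangle.
Bottom flange: 160 × 22, A = 3 520 mm², y = 11 mm, Ī = 141 973 mm⁴.
Web: 12 × 350, A = 4 200 mm², y = 197 mm, Ī = 42 875 000 mm⁴.
Top flange: 160 × 22, A = 3 520 mm², y = 383 mm, Ī = 141 973 mm⁴.
Hole (subtracted): ⌀8, A = 50.27 mm², y = 197 mm, Ī = 201.1 mm⁴.
By symmetry the centroid is at mid-height, ȳ = 197 mm.
Transfer each piece to the horizontal axis through the centroid using Ī + A·d² with d = y − 197:
  bottom flange: d = -186 mm → contributes +121 919 893 mm⁴
  web: d = 0 mm → contributes +42 875 000 mm⁴
  top flange: d = 186 mm → contributes +121 919 893 mm⁴
  hole: d = 0 mm → contributes −201.1 mm⁴
Total I = 286 714 586 mm⁴.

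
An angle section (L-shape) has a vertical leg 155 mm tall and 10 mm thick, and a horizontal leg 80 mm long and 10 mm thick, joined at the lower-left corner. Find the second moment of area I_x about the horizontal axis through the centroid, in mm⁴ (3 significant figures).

Break the section into simple shapes (no overlaps), measuring from the bottom-left corner of the bounding box.
Vertical leg: 10 × 155, A = 1 550 mm², y = 77.5 mm, Ī = 3 103 229 mm⁴.
Horizontal leg (remainder): 70 × 10, A = 700 mm², y = 5 mm, Ī = 5833.3 mm⁴.
Centroid: ȳ = ΣA·y / ΣA = 54.944 mm.
Transfer each piece to the horizontal axis through the centroid using Ī + A·d² with d = y − 54.944:
  vertical leg: d = 22.556 mm → contributes +3 891 796 mm⁴
  horizontal leg (remainder): d = -49.944 mm → contributes +1 751 947 mm⁴
Total I = 5 643 743 mm⁴.

I_x ≈ 5.64 × 10⁶ mm⁴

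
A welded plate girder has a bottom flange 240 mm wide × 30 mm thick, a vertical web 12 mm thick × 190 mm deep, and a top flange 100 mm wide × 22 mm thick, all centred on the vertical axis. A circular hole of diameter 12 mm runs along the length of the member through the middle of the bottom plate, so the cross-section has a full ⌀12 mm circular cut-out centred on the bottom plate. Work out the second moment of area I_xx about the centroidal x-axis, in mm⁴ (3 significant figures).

Treat the section as a set of non-overlapping primitives; coordinates are from the bounding-box lower-left.
Bottom plate: 240 × 30, A = 7 200 mm², y = 15 mm, Ī = 540 000 mm⁴.
Web plate: 12 × 190, A = 2 280 mm², y = 125 mm, Ī = 6 859 000 mm⁴.
Top plate: 100 × 22, A = 2 200 mm², y = 231 mm, Ī = 88 733 mm⁴.
Hole (subtracted): ⌀12, A = 113.1 mm², y = 15 mm, Ī = 1017.9 mm⁴.
Centroid: ȳ = ΣA·y / ΣA = 77.765 mm.
Transfer each piece to the centroidal x-axis using Ī + A·d² with d = y − 77.765:
  bottom plate: d = -62.765 mm → contributes +28 904 268 mm⁴
  web plate: d = 47.235 mm → contributes +11 945 949 mm⁴
  top plate: d = 153.23 mm → contributes +51 746 661 mm⁴
  hole: d = -62.765 mm → contributes −446 563 mm⁴
Total I = 92 150 315 mm⁴.

I_xx ≈ 9.22 × 10⁷ mm⁴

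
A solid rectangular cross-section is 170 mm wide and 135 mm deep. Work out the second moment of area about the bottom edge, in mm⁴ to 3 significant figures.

The section: 170 × 135, A = 22 950 mm², y = 67.5 mm, Ī = 34 855 313 mm⁴.
Transfer it to the bottom edge using Ī + A·d² with d = y − 0:
  the section: d = 67.5 mm → contributes +139 421 250 mm⁴
Total I = 139 421 250 mm⁴.

I_base ≈ 1.39 × 10⁸ mm⁴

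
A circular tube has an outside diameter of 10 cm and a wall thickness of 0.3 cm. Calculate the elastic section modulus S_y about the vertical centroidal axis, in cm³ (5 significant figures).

S_y ≈ 21.525 cm³

Break the section into simple shapes (no overlaps), measuring from the bottom-left corner of the bounding box.
Outer circle: ⌀10, A = 78.53982 cm², x = 5 cm, Ī = 490.8739 cm⁴.
Bore (subtracted): ⌀9.4, A = 69.39778 cm², x = 5 cm, Ī = 383.2492 cm⁴.
By symmetry the centroid is at mid-width, x̄ = 5 cm.
All pieces are centred on the vertical centroidal axis, so I = ΣĪ (holes subtracted) = 107.6246 cm⁴.
Extreme fibre distance c = 5 cm; S = I/c = 21.52492 cm³.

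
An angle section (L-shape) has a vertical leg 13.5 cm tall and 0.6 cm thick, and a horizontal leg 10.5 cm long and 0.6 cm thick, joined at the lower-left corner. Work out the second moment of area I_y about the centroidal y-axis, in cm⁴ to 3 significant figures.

I_y ≈ 143 cm⁴

Break the section into simple shapes (no overlaps), measuring from the bottom-left corner of the bounding box.
Vertical leg: 0.6 × 13.5, A = 8.1 cm², x = 0.3 cm, Ī = 0.243 cm⁴.
Horizontal leg (remainder): 9.9 × 0.6, A = 5.94 cm², x = 5.55 cm, Ī = 48.515 cm⁴.
Centroid: x̄ = ΣA·x / ΣA = 2.5212 cm.
Transfer each piece to the centroidal y-axis using Ī + A·d² with d = x − 2.5212:
  vertical leg: d = -2.2212 cm → contributes +40.205 cm⁴
  horizontal leg (remainder): d = 3.0288 cm → contributes +103.01 cm⁴
Total I = 143.21 cm⁴.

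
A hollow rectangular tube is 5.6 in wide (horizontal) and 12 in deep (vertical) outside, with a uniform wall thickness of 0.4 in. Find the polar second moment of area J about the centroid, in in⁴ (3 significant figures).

Break the section into simple shapes (no overlaps), measuring from the bottom-left corner of the bounding box.
Outer rectangle: 5.6 × 12, A = 67.2 in², y = 6 in, Ī = 806.4 in⁴.
Inner void (subtracted): 4.8 × 11.2, A = 53.76 in², y = 6 in, Ī = 561.97 in⁴.
By symmetry the centroid is at mid-height, ȳ = 6 in.
All pieces are centred on the centroidal x-axis, so I = ΣĪ (holes subtracted) = 244.43 in⁴.
Repeating about the centroidal y-axis gives I_y = 72.397 in⁴.
Polar second moment: J = I_x + I_y = 316.83 in⁴.

J ≈ 317 in⁴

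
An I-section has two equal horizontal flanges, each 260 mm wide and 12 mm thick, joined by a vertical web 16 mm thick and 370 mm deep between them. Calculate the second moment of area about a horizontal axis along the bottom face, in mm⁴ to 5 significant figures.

Treat the section as a set of non-overlapping primitives; coordinates are from the bounding-box lower-left.
Bottom flange: 260 × 12, A = 3 120 mm², y = 6 mm, Ī = 37 440 mm⁴.
Web: 16 × 370, A = 5 920 mm², y = 197 mm, Ī = 67 537 333 mm⁴.
Top flange: 260 × 12, A = 3 120 mm², y = 388 mm, Ī = 37 440 mm⁴.
Transfer each piece to the bottom edge using Ī + A·d² with d = y − 0:
  bottom flange: d = 6 mm → contributes +149 760 mm⁴
  web: d = 197 mm → contributes +297 286 613 mm⁴
  top flange: d = 388 mm → contributes +469 734 720 mm⁴
Total I = 767 171 093 mm⁴.

I_base ≈ 7.6717 × 10⁸ mm⁴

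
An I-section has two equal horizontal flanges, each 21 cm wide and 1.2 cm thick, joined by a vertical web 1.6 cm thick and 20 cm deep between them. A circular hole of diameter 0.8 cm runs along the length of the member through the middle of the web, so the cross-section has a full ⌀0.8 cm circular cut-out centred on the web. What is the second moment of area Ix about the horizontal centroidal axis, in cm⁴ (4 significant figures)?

Ix ≈ 6736 cm⁴

Treat the section as a set of non-overlapping primitives; coordinates are from the bounding-box lower-left.
Bottom flange: 21 × 1.2, A = 25.2 cm², y = 0.6 cm, Ī = 3.024 cm⁴.
Web: 1.6 × 20, A = 32 cm², y = 11.2 cm, Ī = 1066.67 cm⁴.
Top flange: 21 × 1.2, A = 25.2 cm², y = 21.8 cm, Ī = 3.024 cm⁴.
Hole (subtracted): ⌀0.8, A = 0.502655 cm², y = 11.2 cm, Ī = 0.0201062 cm⁴.
By symmetry the centroid is at mid-height, ȳ = 11.2 cm.
Transfer each piece to the horizontal centroidal axis using Ī + A·d² with d = y − 11.2:
  bottom flange: d = -10.6 cm → contributes +2834.5 cm⁴
  web: d = 0 cm → contributes +1066.67 cm⁴
  top flange: d = 10.6 cm → contributes +2834.5 cm⁴
  hole: d = 0 cm → contributes −0.0201062 cm⁴
Total I = 6735.64 cm⁴.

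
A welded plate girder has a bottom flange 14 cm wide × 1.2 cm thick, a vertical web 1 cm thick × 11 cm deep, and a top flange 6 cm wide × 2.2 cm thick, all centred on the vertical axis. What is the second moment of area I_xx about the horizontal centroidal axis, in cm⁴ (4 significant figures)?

Treat the section as a set of non-overlapping primitives; coordinates are from the bounding-box lower-left.
Bottom plate: 14 × 1.2, A = 16.8 cm², y = 0.6 cm, Ī = 2.016 cm⁴.
Web plate: 1 × 11, A = 11 cm², y = 6.7 cm, Ī = 110.917 cm⁴.
Top plate: 6 × 2.2, A = 13.2 cm², y = 13.3 cm, Ī = 5.324 cm⁴.
Centroid: ȳ = ΣA·y / ΣA = 6.32537 cm.
Transfer each piece to the horizontal centroidal axis using Ī + A·d² with d = y − 6.32537:
  bottom plate: d = -5.72537 cm → contributes +552.717 cm⁴
  web plate: d = 0.374634 cm → contributes +112.461 cm⁴
  top plate: d = 6.97463 cm → contributes +647.445 cm⁴
Total I = 1312.62 cm⁴.

I_xx ≈ 1313 cm⁴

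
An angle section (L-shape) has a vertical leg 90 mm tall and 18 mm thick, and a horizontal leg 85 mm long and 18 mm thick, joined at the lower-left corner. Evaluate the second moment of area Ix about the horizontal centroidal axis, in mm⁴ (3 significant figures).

Split into non-overlapping primitives; take the origin at the lower-left of the bounding box.
Vertical leg: 18 × 90, A = 1 620 mm², y = 45 mm, Ī = 1 093 500 mm⁴.
Horizontal leg (remainder): 67 × 18, A = 1 206 mm², y = 9 mm, Ī = 32 562 mm⁴.
Centroid: ȳ = ΣA·y / ΣA = 29.637 mm.
Transfer each piece to the horizontal centroidal axis using Ī + A·d² with d = y − 29.637:
  vertical leg: d = 15.363 mm → contributes +1 475 858 mm⁴
  horizontal leg (remainder): d = -20.637 mm → contributes +546 177 mm⁴
Total I = 2 022 036 mm⁴.

Ix ≈ 2.02 × 10⁶ mm⁴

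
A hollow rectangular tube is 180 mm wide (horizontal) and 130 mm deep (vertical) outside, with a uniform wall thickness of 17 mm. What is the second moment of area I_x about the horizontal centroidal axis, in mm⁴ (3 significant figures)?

I_x ≈ 2.22 × 10⁷ mm⁴

Split into non-overlapping primitives; take the origin at the lower-left of the bounding box.
Outer rectangle: 180 × 130, A = 23 400 mm², y = 65 mm, Ī = 32 955 000 mm⁴.
Inner void (subtracted): 146 × 96, A = 14 016 mm², y = 65 mm, Ī = 10 764 288 mm⁴.
By symmetry the centroid is at mid-height, ȳ = 65 mm.
All pieces are centred on the horizontal centroidal axis, so I = ΣĪ (holes subtracted) = 22 190 712 mm⁴.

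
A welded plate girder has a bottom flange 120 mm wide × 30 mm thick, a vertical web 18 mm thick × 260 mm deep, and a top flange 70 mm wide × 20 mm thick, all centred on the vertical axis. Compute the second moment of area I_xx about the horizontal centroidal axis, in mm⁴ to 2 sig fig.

I_xx ≈ 1.2 × 10⁸ mm⁴

Decompose the section into non-overlapping parts with the origin at the bottom-left of its bounding rectangle.
Bottom plate: 120 × 30, A = 3 600 mm², y = 15 mm, Ī = 270 000 mm⁴.
Web plate: 18 × 260, A = 4 680 mm², y = 160 mm, Ī = 26 364 000 mm⁴.
Top plate: 70 × 20, A = 1 400 mm², y = 300 mm, Ī = 46 667 mm⁴.
Centroid: ȳ = ΣA·y / ΣA = 126.3 mm.
Transfer each piece to the horizontal centroidal axis using Ī + A·d² with d = y − 126.3:
  bottom plate: d = -111.3 mm → contributes +44 883 567 mm⁴
  web plate: d = 33.68 mm → contributes +31 671 993 mm⁴
  top plate: d = 173.7 mm → contributes +42 276 181 mm⁴
Total I = 118 831 741 mm⁴.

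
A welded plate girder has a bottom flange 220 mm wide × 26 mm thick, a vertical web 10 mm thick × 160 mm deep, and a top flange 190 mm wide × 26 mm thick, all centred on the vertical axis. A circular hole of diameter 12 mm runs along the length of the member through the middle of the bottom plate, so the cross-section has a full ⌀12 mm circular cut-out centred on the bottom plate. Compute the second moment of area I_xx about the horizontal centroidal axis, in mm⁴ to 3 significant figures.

Break the section into simple shapes (no overlaps), measuring from the bottom-left corner of the bounding box.
Bottom plate: 220 × 26, A = 5 720 mm², y = 13 mm, Ī = 322 227 mm⁴.
Web plate: 10 × 160, A = 1 600 mm², y = 106 mm, Ī = 3 413 333 mm⁴.
Top plate: 190 × 26, A = 4 940 mm², y = 199 mm, Ī = 278 287 mm⁴.
Hole (subtracted): ⌀12, A = 113.1 mm², y = 13 mm, Ī = 1017.9 mm⁴.
Centroid: ȳ = ΣA·y / ΣA = 100.89 mm.
Transfer each piece to the horizontal centroidal axis using Ī + A·d² with d = y − 100.89:
  bottom plate: d = -87.894 mm → contributes +44 511 270 mm⁴
  web plate: d = 5.106 mm → contributes +3 455 047 mm⁴
  top plate: d = 98.106 mm → contributes +47 824 725 mm⁴
  hole: d = -87.894 mm → contributes −874 735 mm⁴
Total I = 94 916 307 mm⁴.

I_xx ≈ 9.49 × 10⁷ mm⁴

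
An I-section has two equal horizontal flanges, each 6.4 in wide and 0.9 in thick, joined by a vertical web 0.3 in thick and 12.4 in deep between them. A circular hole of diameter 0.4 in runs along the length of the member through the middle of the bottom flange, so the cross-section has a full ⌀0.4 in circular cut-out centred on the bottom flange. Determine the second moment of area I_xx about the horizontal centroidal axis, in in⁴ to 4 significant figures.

Break the section into simple shapes (no overlaps), measuring from the bottom-left corner of the bounding box.
Bottom flange: 6.4 × 0.9, A = 5.76 in², y = 0.45 in, Ī = 0.3888 in⁴.
Web: 0.3 × 12.4, A = 3.72 in², y = 7.1 in, Ī = 47.6656 in⁴.
Top flange: 6.4 × 0.9, A = 5.76 in², y = 13.75 in, Ī = 0.3888 in⁴.
Hole (subtracted): ⌀0.4, A = 0.125664 in², y = 0.45 in, Ī = 0.00125664 in⁴.
Centroid: ȳ = ΣA·y / ΣA = 7.15529 in.
Transfer each piece to the horizontal centroidal axis using Ī + A·d² with d = y − 7.15529:
  bottom flange: d = -6.70529 in → contributes +259.364 in⁴
  web: d = -0.0552895 in → contributes +47.677 in⁴
  top flange: d = 6.59471 in → contributes +250.892 in⁴
  hole: d = -6.70529 in → contributes −5.65121 in⁴
Total I = 552.282 in⁴.

I_xx ≈ 552.3 in⁴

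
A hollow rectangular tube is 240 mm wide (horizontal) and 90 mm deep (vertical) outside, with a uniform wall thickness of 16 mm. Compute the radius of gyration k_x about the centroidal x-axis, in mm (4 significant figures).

Split into non-overlapping primitives; take the origin at the lower-left of the bounding box.
Outer rectangle: 240 × 90, A = 21 600 mm², y = 45 mm, Ī = 14 580 000 mm⁴.
Inner void (subtracted): 208 × 58, A = 12 064 mm², y = 45 mm, Ī = 3 381 941 mm⁴.
By symmetry the centroid is at mid-height, ȳ = 45 mm.
All pieces are centred on the centroidal x-axis, so I = ΣĪ (holes subtracted) = 11 198 059 mm⁴.
Radius of gyration: k = √(I/A) = √(11 198 059 / 9 536) = 34.268 mm.

k_x ≈ 34.27 mm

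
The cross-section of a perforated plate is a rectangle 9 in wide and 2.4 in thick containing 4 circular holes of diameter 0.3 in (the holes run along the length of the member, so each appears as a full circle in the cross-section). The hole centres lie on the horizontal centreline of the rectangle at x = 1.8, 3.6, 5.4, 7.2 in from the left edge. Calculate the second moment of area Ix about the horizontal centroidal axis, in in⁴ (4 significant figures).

Ix ≈ 10.37 in⁴

Treat the section as a set of non-overlapping primitives; coordinates are from the bounding-box lower-left.
Plate: 9 × 2.4, A = 21.6 in², y = 1.2 in, Ī = 10.368 in⁴.
Hole 1 (subtracted): ⌀0.3, A = 0.0706858 in², y = 1.2 in, Ī = 0.000397608 in⁴.
Hole 2 (subtracted): ⌀0.3, A = 0.0706858 in², y = 1.2 in, Ī = 0.000397608 in⁴.
Hole 3 (subtracted): ⌀0.3, A = 0.0706858 in², y = 1.2 in, Ī = 0.000397608 in⁴.
Hole 4 (subtracted): ⌀0.3, A = 0.0706858 in², y = 1.2 in, Ī = 0.000397608 in⁴.
By symmetry the centroid is at mid-height, ȳ = 1.2 in.
All pieces are centred on the horizontal centroidal axis, so I = ΣĪ (holes subtracted) = 10.3664 in⁴.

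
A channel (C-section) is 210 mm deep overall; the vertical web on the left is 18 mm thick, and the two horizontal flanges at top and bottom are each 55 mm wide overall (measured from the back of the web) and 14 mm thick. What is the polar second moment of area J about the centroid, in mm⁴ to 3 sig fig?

J ≈ 2.47 × 10⁷ mm⁴

Treat the section as a set of non-overlapping primitives; coordinates are from the bounding-box lower-left.
Web: 18 × 210, A = 3 780 mm², y = 105 mm, Ī = 13 891 500 mm⁴.
Top flange (beyond web): 37 × 14, A = 518 mm², y = 203 mm, Ī = 8460.7 mm⁴.
Bottom flange (beyond web): 37 × 14, A = 518 mm², y = 7 mm, Ī = 8460.7 mm⁴.
By symmetry the centroid is at mid-height, ȳ = 105 mm.
Transfer each piece to the centroidal x-axis using Ī + A·d² with d = y − 105:
  web: d = 0 mm → contributes +13 891 500 mm⁴
  top flange (beyond web): d = 98 mm → contributes +4 983 333 mm⁴
  bottom flange (beyond web): d = -98 mm → contributes +4 983 333 mm⁴
Total I = 23 858 165 mm⁴.
For the y-axis: x̄ = 14.916 mm.
Repeating about the centroidal y-axis gives I_y = 835 187 mm⁴.
Polar second moment: J = I_x + I_y = 24 693 352 mm⁴.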